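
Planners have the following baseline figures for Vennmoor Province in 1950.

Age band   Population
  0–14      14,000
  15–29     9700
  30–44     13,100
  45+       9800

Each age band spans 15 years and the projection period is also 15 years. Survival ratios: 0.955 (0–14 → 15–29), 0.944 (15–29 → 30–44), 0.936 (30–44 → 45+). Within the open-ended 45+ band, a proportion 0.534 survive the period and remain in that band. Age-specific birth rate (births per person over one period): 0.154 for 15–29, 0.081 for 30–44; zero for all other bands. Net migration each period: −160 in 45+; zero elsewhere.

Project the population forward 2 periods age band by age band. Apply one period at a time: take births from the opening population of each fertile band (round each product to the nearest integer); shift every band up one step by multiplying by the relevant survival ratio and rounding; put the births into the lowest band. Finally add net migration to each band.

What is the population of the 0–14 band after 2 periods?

2801

Call the bands 1 to 4, youngest first.
Period 1:
Births: 9700 × 0.154 = 1494, 13100 × 0.081 = 1061 ⇒ total 2555
Band 2: 14000 × 0.955 = 13370
Band 3: 9700 × 0.944 = 9157
Band 4: 13100 × 0.936 + 9800 × 0.534 = 12262 + 5233 = 17495
Net migration: Band 4 − 160 → 17335
→ [2555, 13370, 9157, 17335]
Period 2:
Births: 13370 × 0.154 = 2059, 9157 × 0.081 = 742 ⇒ total 2801
Band 2: 2555 × 0.955 = 2440
Band 3: 13370 × 0.944 = 12621
Band 4: 9157 × 0.936 + 17335 × 0.534 = 8571 + 9257 = 17828
Net migration: Band 4 − 160 → 17668
→ [2801, 2440, 12621, 17668]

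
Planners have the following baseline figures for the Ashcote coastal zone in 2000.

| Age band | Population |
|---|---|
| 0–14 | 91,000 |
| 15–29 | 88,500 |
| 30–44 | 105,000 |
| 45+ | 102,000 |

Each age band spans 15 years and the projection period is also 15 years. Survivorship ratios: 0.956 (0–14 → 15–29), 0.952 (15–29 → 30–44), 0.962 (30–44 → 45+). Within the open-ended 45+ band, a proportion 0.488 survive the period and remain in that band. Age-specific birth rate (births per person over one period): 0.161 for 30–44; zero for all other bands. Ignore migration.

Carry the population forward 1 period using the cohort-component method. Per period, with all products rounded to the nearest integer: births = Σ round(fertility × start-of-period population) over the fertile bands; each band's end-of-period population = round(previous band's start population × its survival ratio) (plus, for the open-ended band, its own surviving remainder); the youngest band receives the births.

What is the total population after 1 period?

338939

Period 1:
Births: 105000 × 0.161 = 16905
15–29: 91000 × 0.956 = 86996
30–44: 88500 × 0.952 = 84252
45+: 105000 × 0.962 + 102000 × 0.488 = 101010 + 49776 = 150786
→ [16905, 86996, 84252, 150786]
Total after period 1: 16905 + 86996 + 84252 + 150786 = 338939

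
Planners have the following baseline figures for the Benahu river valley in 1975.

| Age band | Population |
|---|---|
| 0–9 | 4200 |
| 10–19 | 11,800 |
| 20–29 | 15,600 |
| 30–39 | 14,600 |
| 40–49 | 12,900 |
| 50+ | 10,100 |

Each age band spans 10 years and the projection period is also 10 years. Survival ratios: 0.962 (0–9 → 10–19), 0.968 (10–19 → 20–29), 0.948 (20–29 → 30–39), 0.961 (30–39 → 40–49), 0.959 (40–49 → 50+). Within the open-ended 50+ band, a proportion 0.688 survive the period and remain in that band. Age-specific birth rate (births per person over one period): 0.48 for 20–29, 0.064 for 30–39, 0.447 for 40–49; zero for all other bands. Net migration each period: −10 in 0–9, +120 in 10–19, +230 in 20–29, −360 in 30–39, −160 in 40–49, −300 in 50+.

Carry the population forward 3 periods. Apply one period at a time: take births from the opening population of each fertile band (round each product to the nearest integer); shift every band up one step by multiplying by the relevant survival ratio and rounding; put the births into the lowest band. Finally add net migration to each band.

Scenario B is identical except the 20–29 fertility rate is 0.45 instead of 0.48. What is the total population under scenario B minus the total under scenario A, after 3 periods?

Let group 1 be 0–9 through group 6 = 50+.
Period 1.
Births: 15600 × 0.48 = 7488  |  14600 × 0.064 = 934  |  12900 × 0.447 = 5766 → total 14188
Group 2: 4200 × 0.962 = 4040
Group 3: 11800 × 0.968 = 11422
Group 4: 15600 × 0.948 = 14789
Group 5: 14600 × 0.961 = 14031
Group 6: 12900 × 0.959 + 10100 × 0.688 = 12371 + 6949 = 19320
Net migration: Group 1 − 10 → 14178; Group 2 + 120 → 4160; Group 3 + 230 → 11652; Group 4 − 360 → 14429; Group 5 − 160 → 13871; Group 6 − 300 → 19020
End of period: [14178, 4160, 11652, 14429, 13871, 19020]
Period 2.
Births: 11652 × 0.48 = 5593  |  14429 × 0.064 = 923  |  13871 × 0.447 = 6200 → total 12716
Group 2: 14178 × 0.962 = 13639
Group 3: 4160 × 0.968 = 4027
Group 4: 11652 × 0.948 = 11046
Group 5: 14429 × 0.961 = 13866
Group 6: 13871 × 0.959 + 19020 × 0.688 = 13302 + 13086 = 26388
Net migration: Group 1 − 10 → 12706; Group 2 + 120 → 13759; Group 3 + 230 → 4257; Group 4 − 360 → 10686; Group 5 − 160 → 13706; Group 6 − 300 → 26088
End of period: [12706, 13759, 4257, 10686, 13706, 26088]
Period 3.
Births: 4257 × 0.48 = 2043  |  10686 × 0.064 = 684  |  13706 × 0.447 = 6127 → total 8854
Group 2: 12706 × 0.962 = 12223
Group 3: 13759 × 0.968 = 13319
Group 4: 4257 × 0.948 = 4036
Group 5: 10686 × 0.961 = 10269
Group 6: 13706 × 0.959 + 26088 × 0.688 = 13144 + 17949 = 31093
Net migration: Group 1 − 10 → 8844; Group 2 + 120 → 12343; Group 3 + 230 → 13549; Group 4 − 360 → 3676; Group 5 − 160 → 10109; Group 6 − 300 → 30793
End of period: [8844, 12343, 13549, 3676, 10109, 30793]
Scenario A total after 3 periods: 79314
Scenario B projection —
Period 1.
Births: 15600 × 0.45 = 7020  |  14600 × 0.064 = 934  |  12900 × 0.447 = 5766 → total 13720
Group 2: 4200 × 0.962 = 4040
Group 3: 11800 × 0.968 = 11422
Group 4: 15600 × 0.948 = 14789
Group 5: 14600 × 0.961 = 14031
Group 6: 12900 × 0.959 + 10100 × 0.688 = 12371 + 6949 = 19320
Net migration: Group 1 − 10 → 13710; Group 2 + 120 → 4160; Group 3 + 230 → 11652; Group 4 − 360 → 14429; Group 5 − 160 → 13871; Group 6 − 300 → 19020
End of period: [13710, 4160, 11652, 14429, 13871, 19020]
Period 2.
Births: 11652 × 0.45 = 5243  |  14429 × 0.064 = 923  |  13871 × 0.447 = 6200 → total 12366
Group 2: 13710 × 0.962 = 13189
Group 3: 4160 × 0.968 = 4027
Group 4: 11652 × 0.948 = 11046
Group 5: 14429 × 0.961 = 13866
Group 6: 13871 × 0.959 + 19020 × 0.688 = 13302 + 13086 = 26388
Net migration: Group 1 − 10 → 12356; Group 2 + 120 → 13309; Group 3 + 230 → 4257; Group 4 − 360 → 10686; Group 5 − 160 → 13706; Group 6 − 300 → 26088
End of period: [12356, 13309, 4257, 10686, 13706, 26088]
Period 3.
Births: 4257 × 0.45 = 1916  |  10686 × 0.064 = 684  |  13706 × 0.447 = 6127 → total 8727
Group 2: 12356 × 0.962 = 11886
Group 3: 13309 × 0.968 = 12883
Group 4: 4257 × 0.948 = 4036
Group 5: 10686 × 0.961 = 10269
Group 6: 13706 × 0.959 + 26088 × 0.688 = 13144 + 17949 = 31093
Net migration: Group 1 − 10 → 8717; Group 2 + 120 → 12006; Group 3 + 230 → 13113; Group 4 − 360 → 3676; Group 5 − 160 → 10109; Group 6 − 300 → 30793
End of period: [8717, 12006, 13113, 3676, 10109, 30793]
Scenario B total after 3 periods: 78414
Difference B − A = 78414 − 79314 = -900

-900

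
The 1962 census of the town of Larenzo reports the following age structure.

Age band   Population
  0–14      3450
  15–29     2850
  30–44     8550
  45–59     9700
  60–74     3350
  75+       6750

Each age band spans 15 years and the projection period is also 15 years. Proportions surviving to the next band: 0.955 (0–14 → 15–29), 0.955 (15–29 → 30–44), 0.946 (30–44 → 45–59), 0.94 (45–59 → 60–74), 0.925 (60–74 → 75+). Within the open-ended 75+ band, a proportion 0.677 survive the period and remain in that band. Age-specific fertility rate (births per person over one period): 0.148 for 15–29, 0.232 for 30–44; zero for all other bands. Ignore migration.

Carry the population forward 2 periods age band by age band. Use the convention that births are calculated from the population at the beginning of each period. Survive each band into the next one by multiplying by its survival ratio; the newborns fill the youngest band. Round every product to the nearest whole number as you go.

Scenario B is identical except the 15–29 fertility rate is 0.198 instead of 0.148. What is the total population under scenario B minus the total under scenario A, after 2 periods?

Call the bands 1 to 6, youngest first.
Period 1:
Births: 2850 × 0.148 = 422, 8550 × 0.232 = 1984 → total 2406
Band 2: 3450 × 0.955 = 3295
Band 3: 2850 × 0.955 = 2722
Band 4: 8550 × 0.946 = 8088
Band 5: 9700 × 0.94 = 9118
Band 6: 3350 × 0.925 + 6750 × 0.677 = 3099 + 4570 = 7669
Population now: 0–14=2406, 15–29=3295, 30–44=2722, 45–59=8088, 60–74=9118, 75+=7669
Period 2:
Births: 3295 × 0.148 = 488, 2722 × 0.232 = 632 → total 1120
Band 2: 2406 × 0.955 = 2298
Band 3: 3295 × 0.955 = 3147
Band 4: 2722 × 0.946 = 2575
Band 5: 8088 × 0.94 = 7603
Band 6: 9118 × 0.925 + 7669 × 0.677 = 8434 + 5192 = 13626
Population now: 0–14=1120, 15–29=2298, 30–44=3147, 45–59=2575, 60–74=7603, 75+=13626
Scenario A total after 2 periods: 30369
Scenario B projection —
Period 1:
Births: 2850 × 0.198 = 564, 8550 × 0.232 = 1984 → total 2548
Band 2: 3450 × 0.955 = 3295
Band 3: 2850 × 0.955 = 2722
Band 4: 8550 × 0.946 = 8088
Band 5: 9700 × 0.94 = 9118
Band 6: 3350 × 0.925 + 6750 × 0.677 = 3099 + 4570 = 7669
Population now: 0–14=2548, 15–29=3295, 30–44=2722, 45–59=8088, 60–74=9118, 75+=7669
Period 2:
Births: 3295 × 0.198 = 652, 2722 × 0.232 = 632 → total 1284
Band 2: 2548 × 0.955 = 2433
Band 3: 3295 × 0.955 = 3147
Band 4: 2722 × 0.946 = 2575
Band 5: 8088 × 0.94 = 7603
Band 6: 9118 × 0.925 + 7669 × 0.677 = 8434 + 5192 = 13626
Population now: 0–14=1284, 15–29=2433, 30–44=3147, 45–59=2575, 60–74=7603, 75+=13626
Scenario B total after 2 periods: 30668
Difference B − A = 30668 − 30369 = 299

299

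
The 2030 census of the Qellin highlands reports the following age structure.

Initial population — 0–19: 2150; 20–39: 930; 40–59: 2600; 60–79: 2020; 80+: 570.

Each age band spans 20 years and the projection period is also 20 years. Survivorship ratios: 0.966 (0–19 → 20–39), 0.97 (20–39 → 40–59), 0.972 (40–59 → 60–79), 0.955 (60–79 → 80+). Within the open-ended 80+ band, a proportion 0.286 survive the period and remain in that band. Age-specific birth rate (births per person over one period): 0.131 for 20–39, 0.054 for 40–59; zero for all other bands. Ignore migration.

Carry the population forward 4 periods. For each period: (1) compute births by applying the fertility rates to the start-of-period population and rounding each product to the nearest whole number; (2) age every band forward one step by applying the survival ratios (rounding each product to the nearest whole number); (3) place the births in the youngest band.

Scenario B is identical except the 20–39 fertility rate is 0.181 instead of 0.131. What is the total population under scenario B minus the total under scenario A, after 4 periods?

197

After projecting period 1:
Births: 930 × 0.131 = 122, 2600 × 0.054 = 140 ⇒ total 262
20–39: 2150 × 0.966 = 2077
40–59: 930 × 0.97 = 902
60–79: 2600 × 0.972 = 2527
80+: 2020 × 0.955 + 570 × 0.286 = 1929 + 163 = 2092
Population now: 0–19=262, 20–39=2077, 40–59=902, 60–79=2527, 80+=2092
After projecting period 2:
Births: 2077 × 0.131 = 272, 902 × 0.054 = 49 ⇒ total 321
20–39: 262 × 0.966 = 253
40–59: 2077 × 0.97 = 2015
60–79: 902 × 0.972 = 877
80+: 2527 × 0.955 + 2092 × 0.286 = 2413 + 598 = 3011
Population now: 0–19=321, 20–39=253, 40–59=2015, 60–79=877, 80+=3011
After projecting period 3:
Births: 253 × 0.131 = 33, 2015 × 0.054 = 109 ⇒ total 142
20–39: 321 × 0.966 = 310
40–59: 253 × 0.97 = 245
60–79: 2015 × 0.972 = 1959
80+: 877 × 0.955 + 3011 × 0.286 = 838 + 861 = 1699
Population now: 0–19=142, 20–39=310, 40–59=245, 60–79=1959, 80+=1699
After projecting period 4:
Births: 310 × 0.131 = 41, 245 × 0.054 = 13 ⇒ total 54
20–39: 142 × 0.966 = 137
40–59: 310 × 0.97 = 301
60–79: 245 × 0.972 = 238
80+: 1959 × 0.955 + 1699 × 0.286 = 1871 + 486 = 2357
Population now: 0–19=54, 20–39=137, 40–59=301, 60–79=238, 80+=2357
Scenario A total after 4 periods: 3087
Scenario B projection —
After projecting period 1:
Births: 930 × 0.181 = 168, 2600 × 0.054 = 140 ⇒ total 308
20–39: 2150 × 0.966 = 2077
40–59: 930 × 0.97 = 902
60–79: 2600 × 0.972 = 2527
80+: 2020 × 0.955 + 570 × 0.286 = 1929 + 163 = 2092
Population now: 0–19=308, 20–39=2077, 40–59=902, 60–79=2527, 80+=2092
After projecting period 2:
Births: 2077 × 0.181 = 376, 902 × 0.054 = 49 ⇒ total 425
20–39: 308 × 0.966 = 298
40–59: 2077 × 0.97 = 2015
60–79: 902 × 0.972 = 877
80+: 2527 × 0.955 + 2092 × 0.286 = 2413 + 598 = 3011
Population now: 0–19=425, 20–39=298, 40–59=2015, 60–79=877, 80+=3011
After projecting period 3:
Births: 298 × 0.181 = 54, 2015 × 0.054 = 109 ⇒ total 163
20–39: 425 × 0.966 = 411
40–59: 298 × 0.97 = 289
60–79: 2015 × 0.972 = 1959
80+: 877 × 0.955 + 3011 × 0.286 = 838 + 861 = 1699
Population now: 0–19=163, 20–39=411, 40–59=289, 60–79=1959, 80+=1699
After projecting period 4:
Births: 411 × 0.181 = 74, 289 × 0.054 = 16 ⇒ total 90
20–39: 163 × 0.966 = 157
40–59: 411 × 0.97 = 399
60–79: 289 × 0.972 = 281
80+: 1959 × 0.955 + 1699 × 0.286 = 1871 + 486 = 2357
Population now: 0–19=90, 20–39=157, 40–59=399, 60–79=281, 80+=2357
Scenario B total after 4 periods: 3284
Difference B − A = 3284 − 3087 = 197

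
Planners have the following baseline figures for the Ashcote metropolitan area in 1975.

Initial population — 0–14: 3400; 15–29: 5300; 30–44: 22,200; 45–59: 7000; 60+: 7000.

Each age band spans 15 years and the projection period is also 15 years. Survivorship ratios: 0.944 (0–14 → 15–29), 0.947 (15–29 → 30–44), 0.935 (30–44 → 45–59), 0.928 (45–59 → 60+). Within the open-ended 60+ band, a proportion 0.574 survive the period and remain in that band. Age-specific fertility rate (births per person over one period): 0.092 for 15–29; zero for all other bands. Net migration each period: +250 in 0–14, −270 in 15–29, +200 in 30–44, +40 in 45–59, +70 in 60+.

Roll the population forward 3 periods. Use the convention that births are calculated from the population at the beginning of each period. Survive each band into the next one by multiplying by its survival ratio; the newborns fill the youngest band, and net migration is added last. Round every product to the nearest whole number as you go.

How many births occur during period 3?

Period 1:
Births: 5300 × 0.092 = 488
15–29: 3400 × 0.944 = 3210
30–44: 5300 × 0.947 = 5019
45–59: 22200 × 0.935 = 20757
60+: 7000 × 0.928 + 7000 × 0.574 = 6496 + 4018 = 10514
Net migration: 0–14 + 250 → 738; 15–29 − 270 → 2940; 30–44 + 200 → 5219; 45–59 + 40 → 20797; 60+ + 70 → 10584
Giving 738 / 2940 / 5219 / 20797 / 10584.
Period 2:
Births: 2940 × 0.092 = 270
15–29: 738 × 0.944 = 697
30–44: 2940 × 0.947 = 2784
45–59: 5219 × 0.935 = 4880
60+: 20797 × 0.928 + 10584 × 0.574 = 19300 + 6075 = 25375
Net migration: 0–14 + 250 → 520; 15–29 − 270 → 427; 30–44 + 200 → 2984; 45–59 + 40 → 4920; 60+ + 70 → 25445
Giving 520 / 427 / 2984 / 4920 / 25445.
Period 3:
Births: 427 × 0.092 = 39
15–29: 520 × 0.944 = 491
30–44: 427 × 0.947 = 404
45–59: 2984 × 0.935 = 2790
60+: 4920 × 0.928 + 25445 × 0.574 = 4566 + 14605 = 19171
Net migration: 0–14 + 250 → 289; 15–29 − 270 → 221; 30–44 + 200 → 604; 45–59 + 40 → 2830; 60+ + 70 → 19241
Giving 289 / 221 / 604 / 2830 / 19241.

39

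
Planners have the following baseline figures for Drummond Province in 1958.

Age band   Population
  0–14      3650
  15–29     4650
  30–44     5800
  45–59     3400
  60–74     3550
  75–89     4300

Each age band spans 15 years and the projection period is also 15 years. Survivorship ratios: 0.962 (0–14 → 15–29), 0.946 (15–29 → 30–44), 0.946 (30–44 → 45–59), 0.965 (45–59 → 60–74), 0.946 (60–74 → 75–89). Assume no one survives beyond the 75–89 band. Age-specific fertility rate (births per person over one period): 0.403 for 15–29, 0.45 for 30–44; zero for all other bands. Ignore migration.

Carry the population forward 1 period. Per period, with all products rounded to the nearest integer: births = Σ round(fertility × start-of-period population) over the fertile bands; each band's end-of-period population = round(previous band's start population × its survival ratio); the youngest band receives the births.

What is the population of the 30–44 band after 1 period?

4399

— Period 1 —
Births: 4650 × 0.403 = 1874, 5800 × 0.45 = 2610 ⇒ total 4484
15–29: 3650 × 0.962 = 3511
30–44: 4650 × 0.946 = 4399
45–59: 5800 × 0.946 = 5487
60–74: 3400 × 0.965 = 3281
75–89: 3550 × 0.946 = 3358
Population now: 0–14=4484, 15–29=3511, 30–44=4399, 45–59=5487, 60–74=3281, 75–89=3358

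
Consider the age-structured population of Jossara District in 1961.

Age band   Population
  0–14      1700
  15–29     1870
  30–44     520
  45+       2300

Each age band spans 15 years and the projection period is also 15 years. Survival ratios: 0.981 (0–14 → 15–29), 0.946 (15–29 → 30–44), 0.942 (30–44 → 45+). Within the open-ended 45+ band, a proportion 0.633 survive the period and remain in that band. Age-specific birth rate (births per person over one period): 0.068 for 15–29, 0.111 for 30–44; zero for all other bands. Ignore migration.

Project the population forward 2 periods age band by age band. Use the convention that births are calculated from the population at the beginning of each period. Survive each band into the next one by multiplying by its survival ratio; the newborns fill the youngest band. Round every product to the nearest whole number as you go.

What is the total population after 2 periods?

4966

Period 1.
Births: 1870 × 0.068 = 127, 520 × 0.111 = 58 → total 185
15–29: 1700 × 0.981 = 1668
30–44: 1870 × 0.946 = 1769
45+: 520 × 0.942 + 2300 × 0.633 = 490 + 1456 = 1946
Giving 185 / 1668 / 1769 / 1946.
Period 2.
Births: 1668 × 0.068 = 113, 1769 × 0.111 = 196 → total 309
15–29: 185 × 0.981 = 181
30–44: 1668 × 0.946 = 1578
45+: 1769 × 0.942 + 1946 × 0.633 = 1666 + 1232 = 2898
Giving 309 / 181 / 1578 / 2898.
Total after period 2: 309 + 181 + 1578 + 2898 = 4966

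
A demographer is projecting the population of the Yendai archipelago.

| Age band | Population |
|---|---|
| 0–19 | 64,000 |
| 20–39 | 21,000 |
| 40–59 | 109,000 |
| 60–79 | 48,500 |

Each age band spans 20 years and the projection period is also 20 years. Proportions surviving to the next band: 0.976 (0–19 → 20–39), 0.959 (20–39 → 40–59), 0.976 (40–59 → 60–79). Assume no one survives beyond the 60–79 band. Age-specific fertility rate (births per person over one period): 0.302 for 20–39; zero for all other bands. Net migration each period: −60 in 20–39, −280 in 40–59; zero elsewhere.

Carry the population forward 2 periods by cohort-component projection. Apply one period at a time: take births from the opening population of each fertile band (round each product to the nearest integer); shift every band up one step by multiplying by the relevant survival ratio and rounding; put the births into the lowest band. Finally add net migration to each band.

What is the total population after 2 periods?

103923

Numbering the bands 1..4 from youngest to oldest:
After projecting period 1:
Births: 21000 × 0.302 = 6342
Band 2: 64000 × 0.976 = 62464
Band 3: 21000 × 0.959 = 20139
Band 4: 109000 × 0.976 = 106384
Net migration: Band 2 − 60 → 62404; Band 3 − 280 → 19859
→ [6342, 62404, 19859, 106384]
After projecting period 2:
Births: 62404 × 0.302 = 18846
Band 2: 6342 × 0.976 = 6190
Band 3: 62404 × 0.959 = 59845
Band 4: 19859 × 0.976 = 19382
Net migration: Band 2 − 60 → 6130; Band 3 − 280 → 59565
→ [18846, 6130, 59565, 19382]
Total after period 2: 18846 + 6130 + 59565 + 19382 = 103923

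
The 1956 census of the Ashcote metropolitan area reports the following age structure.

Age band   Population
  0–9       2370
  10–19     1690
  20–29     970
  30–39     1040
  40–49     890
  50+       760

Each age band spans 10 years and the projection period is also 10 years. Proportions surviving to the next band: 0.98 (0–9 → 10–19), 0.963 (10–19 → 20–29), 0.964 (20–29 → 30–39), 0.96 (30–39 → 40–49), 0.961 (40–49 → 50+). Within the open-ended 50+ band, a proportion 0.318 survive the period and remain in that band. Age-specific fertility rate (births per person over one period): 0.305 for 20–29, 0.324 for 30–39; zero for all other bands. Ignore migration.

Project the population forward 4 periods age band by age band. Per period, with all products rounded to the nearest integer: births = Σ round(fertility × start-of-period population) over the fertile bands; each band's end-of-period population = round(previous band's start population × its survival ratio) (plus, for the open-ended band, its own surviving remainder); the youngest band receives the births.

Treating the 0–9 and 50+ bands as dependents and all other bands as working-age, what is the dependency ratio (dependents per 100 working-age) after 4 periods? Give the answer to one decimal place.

59.9

Period 1.
Births: 970 × 0.305 = 296  |  1040 × 0.324 = 337 → 633
10–19: 2370 × 0.98 = 2323
20–29: 1690 × 0.963 = 1627
30–39: 970 × 0.964 = 935
40–49: 1040 × 0.96 = 998
50+: 890 × 0.961 + 760 × 0.318 = 855 + 242 = 1097
Giving 633 / 2323 / 1627 / 935 / 998 / 1097.
Period 2.
Births: 1627 × 0.305 = 496  |  935 × 0.324 = 303 → 799
10–19: 633 × 0.98 = 620
20–29: 2323 × 0.963 = 2237
30–39: 1627 × 0.964 = 1568
40–49: 935 × 0.96 = 898
50+: 998 × 0.961 + 1097 × 0.318 = 959 + 349 = 1308
Giving 799 / 620 / 2237 / 1568 / 898 / 1308.
Period 3.
Births: 2237 × 0.305 = 682  |  1568 × 0.324 = 508 → 1190
10–19: 799 × 0.98 = 783
20–29: 620 × 0.963 = 597
30–39: 2237 × 0.964 = 2156
40–49: 1568 × 0.96 = 1505
50+: 898 × 0.961 + 1308 × 0.318 = 863 + 416 = 1279
Giving 1190 / 783 / 597 / 2156 / 1505 / 1279.
Period 4.
Births: 597 × 0.305 = 182  |  2156 × 0.324 = 699 → 881
10–19: 1190 × 0.98 = 1166
20–29: 783 × 0.963 = 754
30–39: 597 × 0.964 = 576
40–49: 2156 × 0.96 = 2070
50+: 1505 × 0.961 + 1279 × 0.318 = 1446 + 407 = 1853
Giving 881 / 1166 / 754 / 576 / 2070 / 1853.
Dependents (band 0–9 + band 50+) = 881 + 1853 = 2734; working-age = 4566; ratio = 2734/4566 × 100 = 59.9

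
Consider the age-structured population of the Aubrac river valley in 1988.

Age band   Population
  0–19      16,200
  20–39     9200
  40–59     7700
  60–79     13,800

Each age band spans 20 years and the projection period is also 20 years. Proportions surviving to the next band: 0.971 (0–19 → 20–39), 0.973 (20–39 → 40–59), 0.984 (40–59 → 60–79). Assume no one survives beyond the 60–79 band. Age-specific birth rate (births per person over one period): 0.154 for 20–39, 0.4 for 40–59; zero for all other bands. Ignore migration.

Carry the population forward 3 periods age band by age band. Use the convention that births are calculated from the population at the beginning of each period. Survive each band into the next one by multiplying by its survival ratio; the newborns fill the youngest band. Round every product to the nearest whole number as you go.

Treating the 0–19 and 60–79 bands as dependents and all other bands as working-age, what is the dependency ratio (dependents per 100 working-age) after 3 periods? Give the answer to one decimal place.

216.9

Period 1:
Births: 9200 × 0.154 = 1417, 7700 × 0.4 = 3080 — total 4497
20–39: 16200 × 0.971 = 15730
40–59: 9200 × 0.973 = 8952
60–79: 7700 × 0.984 = 7577
Population now: 0–19=4497, 20–39=15730, 40–59=8952, 60–79=7577
Period 2:
Births: 15730 × 0.154 = 2422, 8952 × 0.4 = 3581 — total 6003
20–39: 4497 × 0.971 = 4367
40–59: 15730 × 0.973 = 15305
60–79: 8952 × 0.984 = 8809
Population now: 0–19=6003, 20–39=4367, 40–59=15305, 60–79=8809
Period 3:
Births: 4367 × 0.154 = 673, 15305 × 0.4 = 6122 — total 6795
20–39: 6003 × 0.971 = 5829
40–59: 4367 × 0.973 = 4249
60–79: 15305 × 0.984 = 15060
Population now: 0–19=6795, 20–39=5829, 40–59=4249, 60–79=15060
Dependents (band 0–19 + band 60–79) = 6795 + 15060 = 21855; working-age = 10078; ratio = 21855/10078 × 100 = 216.9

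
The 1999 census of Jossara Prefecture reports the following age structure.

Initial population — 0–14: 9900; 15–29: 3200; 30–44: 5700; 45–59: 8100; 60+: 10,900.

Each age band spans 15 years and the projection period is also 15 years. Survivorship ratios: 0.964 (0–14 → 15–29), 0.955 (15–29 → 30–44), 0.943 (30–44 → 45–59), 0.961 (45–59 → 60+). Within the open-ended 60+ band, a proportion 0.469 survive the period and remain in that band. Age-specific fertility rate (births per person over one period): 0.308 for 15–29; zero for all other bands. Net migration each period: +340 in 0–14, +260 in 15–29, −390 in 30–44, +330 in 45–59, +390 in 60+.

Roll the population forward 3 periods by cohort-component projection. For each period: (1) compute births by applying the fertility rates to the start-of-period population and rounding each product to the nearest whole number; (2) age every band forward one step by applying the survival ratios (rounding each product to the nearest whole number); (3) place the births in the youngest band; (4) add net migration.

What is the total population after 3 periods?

Period 1.
Births: 3200 × 0.308 = 986
15–29: 9900 × 0.964 = 9544
30–44: 3200 × 0.955 = 3056
45–59: 5700 × 0.943 = 5375
60+: 8100 × 0.961 + 10900 × 0.469 = 7784 + 5112 = 12896
Net migration: 0–14 + 340 → 1326; 15–29 + 260 → 9804; 30–44 − 390 → 2666; 45–59 + 330 → 5705; 60+ + 390 → 13286
Population now: 0–14=1326, 15–29=9804, 30–44=2666, 45–59=5705, 60+=13286
Period 2.
Births: 9804 × 0.308 = 3020
15–29: 1326 × 0.964 = 1278
30–44: 9804 × 0.955 = 9363
45–59: 2666 × 0.943 = 2514
60+: 5705 × 0.961 + 13286 × 0.469 = 5483 + 6231 = 11714
Net migration: 0–14 + 340 → 3360; 15–29 + 260 → 1538; 30–44 − 390 → 8973; 45–59 + 330 → 2844; 60+ + 390 → 12104
Population now: 0–14=3360, 15–29=1538, 30–44=8973, 45–59=2844, 60+=12104
Period 3.
Births: 1538 × 0.308 = 474
15–29: 3360 × 0.964 = 3239
30–44: 1538 × 0.955 = 1469
45–59: 8973 × 0.943 = 8462
60+: 2844 × 0.961 + 12104 × 0.469 = 2733 + 5677 = 8410
Net migration: 0–14 + 340 → 814; 15–29 + 260 → 3499; 30–44 − 390 → 1079; 45–59 + 330 → 8792; 60+ + 390 → 8800
Population now: 0–14=814, 15–29=3499, 30–44=1079, 45–59=8792, 60+=8800
Total after period 3: 814 + 3499 + 1079 + 8792 + 8800 = 22984

22984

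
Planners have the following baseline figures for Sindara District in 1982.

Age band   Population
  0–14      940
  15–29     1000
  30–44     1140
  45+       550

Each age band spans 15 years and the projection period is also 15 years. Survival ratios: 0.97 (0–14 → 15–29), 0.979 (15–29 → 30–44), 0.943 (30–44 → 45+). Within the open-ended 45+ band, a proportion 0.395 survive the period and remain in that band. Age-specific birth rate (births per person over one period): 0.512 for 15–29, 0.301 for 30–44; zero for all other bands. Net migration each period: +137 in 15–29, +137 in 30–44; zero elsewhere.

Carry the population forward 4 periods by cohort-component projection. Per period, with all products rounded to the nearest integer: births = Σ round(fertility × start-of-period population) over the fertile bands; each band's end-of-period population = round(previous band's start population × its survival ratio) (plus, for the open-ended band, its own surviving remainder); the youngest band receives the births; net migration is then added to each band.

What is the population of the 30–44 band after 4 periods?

Numbering the groups 1..4 from youngest to oldest:
Period 1:
Births: 1000 * 0.512 = 512 ; 1140 * 0.301 = 343 ⇒ total 855
Group 2: 940 * 0.97 = 912
Group 3: 1000 * 0.979 = 979
Group 4: 1140 * 0.943 + 550 * 0.395 = 1075 + 217 = 1292
Net migration: Group 2 + 137 → 1049; Group 3 + 137 → 1116
→ [855, 1049, 1116, 1292]
Period 2:
Births: 1049 * 0.512 = 537 ; 1116 * 0.301 = 336 ⇒ total 873
Group 2: 855 * 0.97 = 829
Group 3: 1049 * 0.979 = 1027
Group 4: 1116 * 0.943 + 1292 * 0.395 = 1052 + 510 = 1562
Net migration: Group 2 + 137 → 966; Group 3 + 137 → 1164
→ [873, 966, 1164, 1562]
Period 3:
Births: 966 * 0.512 = 495 ; 1164 * 0.301 = 350 ⇒ total 845
Group 2: 873 * 0.97 = 847
Group 3: 966 * 0.979 = 946
Group 4: 1164 * 0.943 + 1562 * 0.395 = 1098 + 617 = 1715
Net migration: Group 2 + 137 → 984; Group 3 + 137 → 1083
→ [845, 984, 1083, 1715]
Period 4:
Births: 984 * 0.512 = 504 ; 1083 * 0.301 = 326 ⇒ total 830
Group 2: 845 * 0.97 = 820
Group 3: 984 * 0.979 = 963
Group 4: 1083 * 0.943 + 1715 * 0.395 = 1021 + 677 = 1698
Net migration: Group 2 + 137 → 957; Group 3 + 137 → 1100
→ [830, 957, 1100, 1698]

1100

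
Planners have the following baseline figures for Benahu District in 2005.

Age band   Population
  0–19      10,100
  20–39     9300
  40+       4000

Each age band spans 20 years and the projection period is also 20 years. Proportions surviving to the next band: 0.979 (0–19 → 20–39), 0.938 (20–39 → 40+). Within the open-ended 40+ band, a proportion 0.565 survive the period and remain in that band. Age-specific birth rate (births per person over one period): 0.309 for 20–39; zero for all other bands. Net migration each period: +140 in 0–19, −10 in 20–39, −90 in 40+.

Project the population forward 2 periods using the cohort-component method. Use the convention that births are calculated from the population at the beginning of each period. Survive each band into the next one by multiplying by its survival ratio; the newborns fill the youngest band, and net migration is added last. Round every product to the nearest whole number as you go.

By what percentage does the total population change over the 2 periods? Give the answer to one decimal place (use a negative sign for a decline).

Let group 1 be 0–19 through group 3 = 40+.
— Period 1 —
Births: 9300 × 0.309 = 2874
Group 2: 10100 × 0.979 = 9888
Group 3: 9300 × 0.938 + 4000 × 0.565 = 8723 + 2260 = 10983
Net migration: Group 1 + 140 → 3014; Group 2 − 10 → 9878; Group 3 − 90 → 10893
→ [3014, 9878, 10893]
— Period 2 —
Births: 9878 × 0.309 = 3052
Group 2: 3014 × 0.979 = 2951
Group 3: 9878 × 0.938 + 10893 × 0.565 = 9266 + 6155 = 15421
Net migration: Group 1 + 140 → 3192; Group 2 − 10 → 2941; Group 3 − 90 → 15331
→ [3192, 2941, 15331]
Total: 23400 → 21464; change = -1936; percentage change = -8.3%

-8.3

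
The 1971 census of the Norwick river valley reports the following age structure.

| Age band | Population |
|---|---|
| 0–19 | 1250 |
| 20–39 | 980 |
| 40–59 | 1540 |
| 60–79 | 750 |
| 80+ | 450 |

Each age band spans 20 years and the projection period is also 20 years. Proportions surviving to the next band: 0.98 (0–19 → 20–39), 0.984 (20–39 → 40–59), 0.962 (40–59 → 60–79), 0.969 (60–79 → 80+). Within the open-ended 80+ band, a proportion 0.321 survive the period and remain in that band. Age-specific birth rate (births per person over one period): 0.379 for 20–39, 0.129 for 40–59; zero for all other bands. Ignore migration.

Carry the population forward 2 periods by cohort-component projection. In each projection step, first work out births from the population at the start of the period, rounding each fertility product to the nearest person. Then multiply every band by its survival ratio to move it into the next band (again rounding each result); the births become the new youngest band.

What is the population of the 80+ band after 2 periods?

(Groups numbered youngest = 1 to oldest = 5.)
Period 1:
Births: 980 × 0.379 = 371  |  1540 × 0.129 = 199 → 570
Group 2: 1250 × 0.98 = 1225
Group 3: 980 × 0.984 = 964
Group 4: 1540 × 0.962 = 1481
Group 5: 750 × 0.969 + 450 × 0.321 = 727 + 144 = 871
End of period: [570, 1225, 964, 1481, 871]
Period 2:
Births: 1225 × 0.379 = 464  |  964 × 0.129 = 124 → 588
Group 2: 570 × 0.98 = 559
Group 3: 1225 × 0.984 = 1205
Group 4: 964 × 0.962 = 927
Group 5: 1481 × 0.969 + 871 × 0.321 = 1435 + 280 = 1715
End of period: [588, 559, 1205, 927, 1715]

1715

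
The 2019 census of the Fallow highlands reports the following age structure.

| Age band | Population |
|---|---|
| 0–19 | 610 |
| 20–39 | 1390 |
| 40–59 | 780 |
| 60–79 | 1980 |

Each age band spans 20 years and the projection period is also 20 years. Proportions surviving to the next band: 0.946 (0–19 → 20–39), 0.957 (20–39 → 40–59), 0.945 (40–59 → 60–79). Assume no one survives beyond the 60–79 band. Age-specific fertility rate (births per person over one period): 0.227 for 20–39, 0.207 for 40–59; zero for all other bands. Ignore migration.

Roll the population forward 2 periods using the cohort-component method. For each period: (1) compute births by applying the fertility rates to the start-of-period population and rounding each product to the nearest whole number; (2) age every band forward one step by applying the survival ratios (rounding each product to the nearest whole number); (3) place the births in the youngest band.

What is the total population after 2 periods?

— Period 1 —
Births: 1390 * 0.227 = 316 ; 780 * 0.207 = 161 → total 477
20–39: 610 * 0.946 = 577
40–59: 1390 * 0.957 = 1330
60–79: 780 * 0.945 = 737
→ [477, 577, 1330, 737]
— Period 2 —
Births: 577 * 0.227 = 131 ; 1330 * 0.207 = 275 → total 406
20–39: 477 * 0.946 = 451
40–59: 577 * 0.957 = 552
60–79: 1330 * 0.945 = 1257
→ [406, 451, 552, 1257]
Total after period 2: 406 + 451 + 552 + 1257 = 2666

2666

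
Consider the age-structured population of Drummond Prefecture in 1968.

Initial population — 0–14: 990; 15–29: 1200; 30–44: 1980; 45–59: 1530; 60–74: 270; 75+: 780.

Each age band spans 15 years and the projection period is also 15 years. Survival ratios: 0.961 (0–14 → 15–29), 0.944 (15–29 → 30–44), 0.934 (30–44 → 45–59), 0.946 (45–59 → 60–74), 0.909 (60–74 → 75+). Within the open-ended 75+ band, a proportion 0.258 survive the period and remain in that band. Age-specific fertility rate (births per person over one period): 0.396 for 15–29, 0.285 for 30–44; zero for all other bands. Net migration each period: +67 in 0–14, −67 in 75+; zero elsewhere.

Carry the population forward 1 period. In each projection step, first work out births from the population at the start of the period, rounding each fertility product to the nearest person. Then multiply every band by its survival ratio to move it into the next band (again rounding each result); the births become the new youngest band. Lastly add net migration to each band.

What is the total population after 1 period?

6865

Numbering the groups 1..6 from youngest to oldest:
Period 1.
Births: 1200 × 0.396 = 475  |  1980 × 0.285 = 564 — total 1039
Group 2: 990 × 0.961 = 951
Group 3: 1200 × 0.944 = 1133
Group 4: 1980 × 0.934 = 1849
Group 5: 1530 × 0.946 = 1447
Group 6: 270 × 0.909 + 780 × 0.258 = 245 + 201 = 446
Net migration: Group 1 + 67 → 1106; Group 6 − 67 → 379
Population now: 0–14=1106, 15–29=951, 30–44=1133, 45–59=1849, 60–74=1447, 75+=379
Total after period 1: 1106 + 951 + 1133 + 1849 + 1447 + 379 = 6865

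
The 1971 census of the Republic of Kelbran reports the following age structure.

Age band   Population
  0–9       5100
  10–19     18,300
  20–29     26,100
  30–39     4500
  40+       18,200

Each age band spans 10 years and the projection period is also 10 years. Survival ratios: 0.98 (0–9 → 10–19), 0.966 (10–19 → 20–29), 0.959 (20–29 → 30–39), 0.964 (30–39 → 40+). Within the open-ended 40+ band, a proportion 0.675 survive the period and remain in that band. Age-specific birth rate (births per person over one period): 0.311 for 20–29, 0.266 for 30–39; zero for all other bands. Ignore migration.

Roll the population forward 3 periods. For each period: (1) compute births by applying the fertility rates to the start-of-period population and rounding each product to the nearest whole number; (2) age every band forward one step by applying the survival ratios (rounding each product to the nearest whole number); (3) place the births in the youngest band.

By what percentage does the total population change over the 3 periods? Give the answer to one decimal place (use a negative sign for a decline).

Period 1:
Births: 26100 × 0.311 = 8117 ; 4500 × 0.266 = 1197 ⇒ total 9314
10–19: 5100 × 0.98 = 4998
20–29: 18300 × 0.966 = 17678
30–39: 26100 × 0.959 = 25030
40+: 4500 × 0.964 + 18200 × 0.675 = 4338 + 12285 = 16623
→ [9314, 4998, 17678, 25030, 16623]
Period 2:
Births: 17678 × 0.311 = 5498 ; 25030 × 0.266 = 6658 ⇒ total 12156
10–19: 9314 × 0.98 = 9128
20–29: 4998 × 0.966 = 4828
30–39: 17678 × 0.959 = 16953
40+: 25030 × 0.964 + 16623 × 0.675 = 24129 + 11221 = 35350
→ [12156, 9128, 4828, 16953, 35350]
Period 3:
Births: 4828 × 0.311 = 1502 ; 16953 × 0.266 = 4509 ⇒ total 6011
10–19: 12156 × 0.98 = 11913
20–29: 9128 × 0.966 = 8818
30–39: 4828 × 0.959 = 4630
40+: 16953 × 0.964 + 35350 × 0.675 = 16343 + 23861 = 40204
→ [6011, 11913, 8818, 4630, 40204]
Total: 72200 → 71576; change = -624; percentage change = -0.9%

-0.9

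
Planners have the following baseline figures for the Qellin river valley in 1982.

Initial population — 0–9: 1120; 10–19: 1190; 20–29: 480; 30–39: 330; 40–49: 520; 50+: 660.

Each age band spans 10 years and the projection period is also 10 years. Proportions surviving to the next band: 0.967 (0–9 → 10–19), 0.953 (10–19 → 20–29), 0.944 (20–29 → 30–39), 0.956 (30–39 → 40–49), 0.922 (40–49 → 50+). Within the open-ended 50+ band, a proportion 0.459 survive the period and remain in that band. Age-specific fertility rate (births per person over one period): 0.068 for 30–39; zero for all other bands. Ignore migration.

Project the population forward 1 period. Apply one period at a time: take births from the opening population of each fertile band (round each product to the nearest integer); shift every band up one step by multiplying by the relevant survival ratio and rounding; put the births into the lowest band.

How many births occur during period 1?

[period 1]
Births: 330 × 0.068 = 22
10–19: 1120 × 0.967 = 1083
20–29: 1190 × 0.953 = 1134
30–39: 480 × 0.944 = 453
40–49: 330 × 0.956 = 315
50+: 520 × 0.922 + 660 × 0.459 = 479 + 303 = 782
Giving 22 / 1083 / 1134 / 453 / 315 / 782.

22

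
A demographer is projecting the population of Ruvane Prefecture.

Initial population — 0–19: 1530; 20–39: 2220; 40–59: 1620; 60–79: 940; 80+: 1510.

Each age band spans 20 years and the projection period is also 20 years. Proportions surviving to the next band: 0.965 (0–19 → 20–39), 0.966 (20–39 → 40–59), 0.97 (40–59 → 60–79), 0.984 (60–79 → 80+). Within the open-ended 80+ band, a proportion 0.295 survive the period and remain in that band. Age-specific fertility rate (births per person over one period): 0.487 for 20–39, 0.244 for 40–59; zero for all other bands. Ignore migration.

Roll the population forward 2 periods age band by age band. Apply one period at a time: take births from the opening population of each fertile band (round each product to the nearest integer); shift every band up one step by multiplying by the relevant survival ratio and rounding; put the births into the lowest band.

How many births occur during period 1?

1476

Numbering the bands 1..5 from youngest to oldest:
After projecting period 1:
Births: 2220 × 0.487 = 1081, 1620 × 0.244 = 395 ⇒ total 1476
Band 2: 1530 × 0.965 = 1476
Band 3: 2220 × 0.966 = 2145
Band 4: 1620 × 0.97 = 1571
Band 5: 940 × 0.984 + 1510 × 0.295 = 925 + 445 = 1370
Giving 1476 / 1476 / 2145 / 1571 / 1370.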